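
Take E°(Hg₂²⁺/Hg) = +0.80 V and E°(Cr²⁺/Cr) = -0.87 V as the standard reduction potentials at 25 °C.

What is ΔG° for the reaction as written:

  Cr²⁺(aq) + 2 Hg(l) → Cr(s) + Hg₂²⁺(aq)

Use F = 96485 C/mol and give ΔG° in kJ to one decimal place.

As written, Cr²⁺/Cr is reduced (cathode) and Hg₂²⁺/Hg is oxidised (anode), so E°cell = (-0.87) − (+0.80) = -1.67 V.
Balancing electrons gives n = 2.
ΔG° = −nFE° = −(2)(96485)(-1.67) = 322,260 J = +322.3 kJ.

+322.3 kJ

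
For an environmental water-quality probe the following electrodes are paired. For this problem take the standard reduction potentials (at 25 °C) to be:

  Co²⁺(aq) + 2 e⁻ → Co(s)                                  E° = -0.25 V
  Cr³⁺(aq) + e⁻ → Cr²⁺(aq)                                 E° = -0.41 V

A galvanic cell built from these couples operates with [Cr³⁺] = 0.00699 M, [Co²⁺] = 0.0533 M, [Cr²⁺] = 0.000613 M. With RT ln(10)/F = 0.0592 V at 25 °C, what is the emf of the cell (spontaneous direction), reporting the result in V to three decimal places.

+0.060 V

Co²⁺/Co is the cathode (higher E°), Cr³⁺/Cr²⁺ the anode: E°cell = -0.25 − (-0.41) = +0.16 V, n = 2.
Overall: Co²⁺(aq) + 2 Cr²⁺(aq) → Co(s) + 2 Cr³⁺(aq)
Q = [Cr³⁺]^2 / ([Co²⁺]·[Cr²⁺]^2); log Q = 3.387.
E = E° − (0.0592/n) log Q = +0.16 − (0.0592/2)(3.387) = +0.060 V.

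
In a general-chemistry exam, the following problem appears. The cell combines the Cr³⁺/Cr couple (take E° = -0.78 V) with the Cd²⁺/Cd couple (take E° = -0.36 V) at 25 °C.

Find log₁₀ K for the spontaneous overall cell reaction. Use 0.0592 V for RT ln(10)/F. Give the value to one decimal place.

Cathode: Cd²⁺/Cd; anode: Cr³⁺/Cr. E°cell = +0.42 V, n = 6.
log K = nE°cell / 0.0592 = (6)(+0.42) / 0.0592 = 42.6.

42.6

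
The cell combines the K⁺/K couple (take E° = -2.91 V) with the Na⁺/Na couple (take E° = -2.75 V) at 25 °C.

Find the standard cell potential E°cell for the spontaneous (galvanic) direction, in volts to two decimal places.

+0.16 V

The Na⁺/Na couple has the higher reduction potential, so it is the cathode; K⁺/K is oxidised at the anode.
E°cell = E°(cathode) − E°(anode) = (-2.75) − (-2.91) = +0.16 V.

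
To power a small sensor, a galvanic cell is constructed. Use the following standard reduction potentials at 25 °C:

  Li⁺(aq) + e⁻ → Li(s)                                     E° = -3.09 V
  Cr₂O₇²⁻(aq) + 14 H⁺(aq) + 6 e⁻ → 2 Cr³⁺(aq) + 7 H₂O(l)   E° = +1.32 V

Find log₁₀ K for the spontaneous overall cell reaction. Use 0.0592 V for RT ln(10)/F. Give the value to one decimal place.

Cathode: Cr₂O₇²⁻/Cr³⁺; anode: Li⁺/Li. E°cell = +4.41 V, n = 6.
log K = nE°cell / 0.0592 = (6)(+4.41) / 0.0592 = 447.0.

447.0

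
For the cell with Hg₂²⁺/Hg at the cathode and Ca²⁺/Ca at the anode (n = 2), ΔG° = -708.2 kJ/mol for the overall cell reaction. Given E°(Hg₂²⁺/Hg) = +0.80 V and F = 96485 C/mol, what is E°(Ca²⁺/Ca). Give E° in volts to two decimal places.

E°cell = −ΔG°/(nF) = −(-708.2×10³)/((2)(96485)) = +3.670 V.
Since Hg₂²⁺/Hg is the cathode and Ca²⁺/Ca the anode, E°cell = E°(Hg₂²⁺/Hg) − E°(Ca²⁺/Ca).
So E°(Ca²⁺/Ca) = E°(Hg₂²⁺/Hg) − E°cell = (+0.80) − (+3.670) = -2.87 V.

-2.87 V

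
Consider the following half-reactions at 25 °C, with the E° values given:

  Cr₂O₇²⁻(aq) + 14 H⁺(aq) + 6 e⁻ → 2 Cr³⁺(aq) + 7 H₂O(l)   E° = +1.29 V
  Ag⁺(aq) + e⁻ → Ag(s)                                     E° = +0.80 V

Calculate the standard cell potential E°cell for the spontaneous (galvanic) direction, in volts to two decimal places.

+0.49 V

The Cr₂O₇²⁻/Cr³⁺ couple has the higher reduction potential, so it is the cathode; Ag⁺/Ag is oxidised at the anode.
E°cell = E°(cathode) − E°(anode) = (+1.29) − (+0.80) = +0.49 V.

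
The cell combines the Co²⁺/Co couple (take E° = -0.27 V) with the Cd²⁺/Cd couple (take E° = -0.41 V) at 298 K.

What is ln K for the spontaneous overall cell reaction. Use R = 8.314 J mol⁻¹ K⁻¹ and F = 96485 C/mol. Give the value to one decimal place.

10.9

Cathode: Co²⁺/Co; anode: Cd²⁺/Cd. E°cell = (-0.27) − (-0.41) = +0.14 V, with n = 2.
ΔG° = −nFE° = −RT ln K, so ln K = nFE°/(RT) = (2)(96485)(+0.14) / ((8.314)(298)) = 10.904.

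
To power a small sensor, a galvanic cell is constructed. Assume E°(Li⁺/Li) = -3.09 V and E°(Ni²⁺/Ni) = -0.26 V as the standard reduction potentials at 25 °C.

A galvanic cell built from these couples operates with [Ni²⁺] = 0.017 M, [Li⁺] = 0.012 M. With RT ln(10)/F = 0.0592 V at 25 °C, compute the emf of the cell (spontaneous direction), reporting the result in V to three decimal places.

+2.891 V

Ni²⁺/Ni is the cathode (higher E°), Li⁺/Li the anode: E°cell = -0.26 − (-3.09) = +2.83 V, n = 2.
Overall: Ni²⁺(aq) + 2 Li(s) → Ni(s) + 2 Li⁺(aq)
Q = [Li⁺]^2 / ([Ni²⁺]); log Q = -2.072.
E = E° − (0.0592/n) log Q = +2.83 − (0.0592/2)(-2.072) = +2.891 V.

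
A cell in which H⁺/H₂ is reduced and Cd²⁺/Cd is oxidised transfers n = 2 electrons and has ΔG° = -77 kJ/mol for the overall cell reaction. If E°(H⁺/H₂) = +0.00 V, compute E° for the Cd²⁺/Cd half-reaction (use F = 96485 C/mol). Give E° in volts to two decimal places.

-0.40 V

E°cell = −ΔG°/(nF) = −(-77×10³)/((2)(96485)) = +0.399 V.
Since H⁺/H₂ is the cathode and Cd²⁺/Cd the anode, E°cell = E°(H⁺/H₂) − E°(Cd²⁺/Cd).
So E°(Cd²⁺/Cd) = E°(H⁺/H₂) − E°cell = (+0.00) − (+0.399) = -0.40 V.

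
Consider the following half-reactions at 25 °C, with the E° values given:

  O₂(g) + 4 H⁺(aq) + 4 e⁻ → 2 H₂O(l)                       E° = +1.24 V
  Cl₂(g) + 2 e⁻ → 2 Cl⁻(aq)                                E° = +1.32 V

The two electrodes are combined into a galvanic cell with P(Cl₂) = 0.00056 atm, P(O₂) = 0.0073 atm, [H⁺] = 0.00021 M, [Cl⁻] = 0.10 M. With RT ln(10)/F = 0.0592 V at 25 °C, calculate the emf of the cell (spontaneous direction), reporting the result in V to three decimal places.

+0.292 V

Cl₂/Cl⁻ is the cathode (higher E°), O₂/H₂O the anode: E°cell = +1.32 − (+1.24) = +0.08 V, n = 4.
Overall: 2 Cl₂(g) + 2 H₂O(l) → 4 Cl⁻(aq) + O₂(g) + 4 H⁺(aq)
Q = [Cl⁻]^4·P(O₂)·[H⁺]^4 / (P(Cl₂)^2); log Q = -14.344.
E = E° − (0.0592/n) log Q = +0.08 − (0.0592/4)(-14.344) = +0.292 V.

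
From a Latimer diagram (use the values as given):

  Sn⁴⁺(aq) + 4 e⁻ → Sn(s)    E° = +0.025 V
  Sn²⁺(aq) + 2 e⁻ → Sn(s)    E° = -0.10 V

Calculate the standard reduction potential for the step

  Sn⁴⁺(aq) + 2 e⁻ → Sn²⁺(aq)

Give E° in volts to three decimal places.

+0.150 V

Sequential free energies add, so n₃E°₃ = n₁E°₁ + n₂E°₂.
With n₃ = 4, and the known step contributing 2×(-0.10) V, the unknown satisfies 2·E° = 4×(+0.025) − 2×(-0.10) = +0.300.
E° = +0.300 / 2 = +0.150 V.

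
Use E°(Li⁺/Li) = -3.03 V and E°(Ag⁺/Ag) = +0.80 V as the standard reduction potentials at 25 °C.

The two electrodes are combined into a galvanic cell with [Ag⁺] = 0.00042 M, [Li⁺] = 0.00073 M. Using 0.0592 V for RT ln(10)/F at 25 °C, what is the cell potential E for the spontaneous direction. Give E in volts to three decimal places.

+3.816 V

Ag⁺/Ag is the cathode (higher E°), Li⁺/Li the anode: E°cell = +0.80 − (-3.03) = +3.83 V, n = 1.
Overall: Ag⁺(aq) + Li(s) → Ag(s) + Li⁺(aq)
Q = [Li⁺] / ([Ag⁺]); log Q = 0.240.
E = E° − (0.0592/n) log Q = +3.83 − (0.0592/1)(0.240) = +3.816 V.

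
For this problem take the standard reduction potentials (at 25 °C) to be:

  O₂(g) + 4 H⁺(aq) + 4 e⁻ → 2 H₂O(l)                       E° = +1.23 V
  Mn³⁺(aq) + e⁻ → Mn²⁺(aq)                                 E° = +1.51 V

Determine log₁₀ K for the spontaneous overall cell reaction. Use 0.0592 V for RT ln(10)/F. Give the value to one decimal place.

18.9

Cathode: Mn³⁺/Mn²⁺; anode: O₂/H₂O. E°cell = +0.28 V, n = 4.
log K = nE°cell / 0.0592 = (4)(+0.28) / 0.0592 = 18.9.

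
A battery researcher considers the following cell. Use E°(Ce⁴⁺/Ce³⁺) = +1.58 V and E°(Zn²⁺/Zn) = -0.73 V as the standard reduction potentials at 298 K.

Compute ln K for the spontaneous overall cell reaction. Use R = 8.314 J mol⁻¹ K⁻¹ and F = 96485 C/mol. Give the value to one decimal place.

179.9

Cathode: Ce⁴⁺/Ce³⁺; anode: Zn²⁺/Zn. E°cell = (+1.58) − (-0.73) = +2.31 V, with n = 2.
ΔG° = −nFE° = −RT ln K, so ln K = nFE°/(RT) = (2)(96485)(+2.31) / ((8.314)(298)) = 179.918.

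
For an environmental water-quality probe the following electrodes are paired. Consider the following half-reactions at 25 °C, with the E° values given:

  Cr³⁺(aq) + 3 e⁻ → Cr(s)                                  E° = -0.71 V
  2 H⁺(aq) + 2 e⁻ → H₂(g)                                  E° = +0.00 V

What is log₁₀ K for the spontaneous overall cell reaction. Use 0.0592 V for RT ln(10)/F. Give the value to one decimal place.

72.0

Cathode: H⁺/H₂; anode: Cr³⁺/Cr. E°cell = +0.71 V, n = 6.
log K = nE°cell / 0.0592 = (6)(+0.71) / 0.0592 = 72.0.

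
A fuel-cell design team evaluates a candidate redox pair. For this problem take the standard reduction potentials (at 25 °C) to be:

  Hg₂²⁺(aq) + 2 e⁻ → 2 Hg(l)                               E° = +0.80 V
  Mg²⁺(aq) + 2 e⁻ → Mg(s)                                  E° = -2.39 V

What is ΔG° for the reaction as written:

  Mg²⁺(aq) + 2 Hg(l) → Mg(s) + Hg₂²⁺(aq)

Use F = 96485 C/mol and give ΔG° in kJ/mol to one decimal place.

+615.6 kJ/mol

As written, Mg²⁺/Mg is reduced (cathode) and Hg₂²⁺/Hg is oxidised (anode), so E°cell = (-2.39) − (+0.80) = -3.19 V.
Balancing electrons gives n = 2.
ΔG° = −nFE° = −(2)(96485)(-3.19) = 615,574 J = +615.6 kJ/mol.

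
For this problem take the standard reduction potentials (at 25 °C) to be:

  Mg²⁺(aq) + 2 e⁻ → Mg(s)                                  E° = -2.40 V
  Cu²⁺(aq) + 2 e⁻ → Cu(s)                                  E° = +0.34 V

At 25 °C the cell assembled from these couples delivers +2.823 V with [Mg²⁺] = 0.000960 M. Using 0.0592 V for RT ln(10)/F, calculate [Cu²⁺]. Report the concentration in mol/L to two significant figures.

0.61 M

Cu²⁺/Cu is the cathode, Mg²⁺/Mg the anode: E°cell = +2.74 V, n = 2.
Overall reaction: Cu²⁺(aq) + Mg(s) → Cu(s) + Mg²⁺(aq); Q = [Mg²⁺]^1/[Cu²⁺]^1.
From E = E° − (0.0592/n) log Q: log Q = (E° − E)·n/0.0592 = (+2.74 − (+2.823))·2/0.0592 = -2.8041.
So 1·log[Cu²⁺] = 1·log(0.00096) − log Q = -3.0177 − (-2.8041) = -0.2136; [Cu²⁺] = 10^(-0.2136) ≈ 0.61 M.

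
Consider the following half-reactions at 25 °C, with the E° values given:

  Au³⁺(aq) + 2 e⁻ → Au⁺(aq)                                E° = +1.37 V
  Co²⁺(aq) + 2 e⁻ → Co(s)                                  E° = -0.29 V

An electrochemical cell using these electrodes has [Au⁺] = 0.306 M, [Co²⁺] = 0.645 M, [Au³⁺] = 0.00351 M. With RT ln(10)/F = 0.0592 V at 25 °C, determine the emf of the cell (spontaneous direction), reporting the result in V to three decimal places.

Au³⁺/Au⁺ is the cathode (higher E°), Co²⁺/Co the anode: E°cell = +1.37 − (-0.29) = +1.66 V, n = 2.
Overall: Au³⁺(aq) + Co(s) → Au⁺(aq) + Co²⁺(aq)
Q = [Au⁺]·[Co²⁺] / ([Au³⁺]); log Q = 1.750.
E = E° − (0.0592/n) log Q = +1.66 − (0.0592/2)(1.750) = +1.608 V.

+1.608 V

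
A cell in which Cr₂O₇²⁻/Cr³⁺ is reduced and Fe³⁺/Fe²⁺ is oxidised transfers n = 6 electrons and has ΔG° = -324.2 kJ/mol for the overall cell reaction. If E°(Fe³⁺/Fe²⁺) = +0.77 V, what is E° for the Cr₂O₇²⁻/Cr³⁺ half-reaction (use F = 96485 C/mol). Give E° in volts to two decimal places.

+1.33 V

E°cell = −ΔG°/(nF) = −(-324.2×10³)/((6)(96485)) = +0.560 V.
Since Cr₂O₇²⁻/Cr³⁺ is the cathode and Fe³⁺/Fe²⁺ the anode, E°cell = E°(Cr₂O₇²⁻/Cr³⁺) − E°(Fe³⁺/Fe²⁺).
So E°(Cr₂O₇²⁻/Cr³⁺) = E°cell + E°(Fe³⁺/Fe²⁺) = +0.560 + (+0.77) = +1.33 V.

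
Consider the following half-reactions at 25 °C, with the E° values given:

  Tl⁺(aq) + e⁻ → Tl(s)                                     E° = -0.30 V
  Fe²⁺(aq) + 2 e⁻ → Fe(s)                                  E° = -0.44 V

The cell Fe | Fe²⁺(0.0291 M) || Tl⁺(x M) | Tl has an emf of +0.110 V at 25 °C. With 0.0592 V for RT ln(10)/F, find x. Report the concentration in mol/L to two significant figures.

Tl⁺/Tl is the cathode, Fe²⁺/Fe the anode: E°cell = +0.14 V, n = 2.
Overall reaction: 2 Tl⁺(aq) + Fe(s) → 2 Tl(s) + Fe²⁺(aq); Q = [Fe²⁺]^1/[Tl⁺]^2.
From E = E° − (0.0592/n) log Q: log Q = (E° − E)·n/0.0592 = (+0.14 − (+0.110))·2/0.0592 = 1.0135.
So 2·log[Tl⁺] = 1·log(0.0291) − log Q = -1.5361 − (1.0135) = -2.5496; log[Tl⁺] = -2.5496 / 2 = -1.2748; [Tl⁺] = 10^(-1.2748) ≈ 0.053 M.

0.053 M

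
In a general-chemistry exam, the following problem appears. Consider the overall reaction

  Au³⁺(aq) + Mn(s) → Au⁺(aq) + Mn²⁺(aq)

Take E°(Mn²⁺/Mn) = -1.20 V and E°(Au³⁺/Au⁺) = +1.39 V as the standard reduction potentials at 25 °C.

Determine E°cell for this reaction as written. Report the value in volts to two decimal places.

+2.59 V

The Au³⁺/Au⁺ couple has the higher reduction potential, so it is the cathode; Mn²⁺/Mn is oxidised at the anode.
E°cell = E°(cathode) − E°(anode) = (+1.39) − (-1.20) = +2.59 V.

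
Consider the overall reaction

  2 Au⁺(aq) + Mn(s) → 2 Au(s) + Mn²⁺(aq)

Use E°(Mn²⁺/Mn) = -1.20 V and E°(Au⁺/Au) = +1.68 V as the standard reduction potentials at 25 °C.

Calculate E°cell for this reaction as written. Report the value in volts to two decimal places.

+2.88 V

The Au⁺/Au couple has the higher reduction potential, so it is the cathode; Mn²⁺/Mn is oxidised at the anode.
E°cell = E°(cathode) − E°(anode) = (+1.68) − (-1.20) = +2.88 V.
Since E°cell > 0, the reaction is spontaneous under standard conditions.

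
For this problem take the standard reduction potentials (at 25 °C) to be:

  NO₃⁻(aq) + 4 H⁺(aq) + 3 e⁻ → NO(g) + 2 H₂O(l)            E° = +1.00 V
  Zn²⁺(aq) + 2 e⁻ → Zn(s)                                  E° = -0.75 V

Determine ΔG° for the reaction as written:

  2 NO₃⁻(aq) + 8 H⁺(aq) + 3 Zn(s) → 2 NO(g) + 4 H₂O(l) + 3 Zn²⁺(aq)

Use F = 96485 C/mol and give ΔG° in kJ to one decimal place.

-1013.1 kJ

As written, NO₃⁻/NO is reduced (cathode) and Zn²⁺/Zn is oxidised (anode), so E°cell = (+1.00) − (-0.75) = +1.75 V.
Balancing electrons gives n = 6.
ΔG° = −nFE° = −(6)(96485)(+1.75) = -1,013,092 J = -1013.1 kJ.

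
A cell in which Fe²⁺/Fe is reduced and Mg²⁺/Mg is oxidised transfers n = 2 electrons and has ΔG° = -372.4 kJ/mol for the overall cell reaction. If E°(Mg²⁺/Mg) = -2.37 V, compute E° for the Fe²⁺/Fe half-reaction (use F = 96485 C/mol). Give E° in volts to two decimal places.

E°cell = −ΔG°/(nF) = −(-372.4×10³)/((2)(96485)) = +1.930 V.
Since Fe²⁺/Fe is the cathode and Mg²⁺/Mg the anode, E°cell = E°(Fe²⁺/Fe) − E°(Mg²⁺/Mg).
So E°(Fe²⁺/Fe) = E°cell + E°(Mg²⁺/Mg) = +1.930 + (-2.37) = -0.44 V.

-0.44 V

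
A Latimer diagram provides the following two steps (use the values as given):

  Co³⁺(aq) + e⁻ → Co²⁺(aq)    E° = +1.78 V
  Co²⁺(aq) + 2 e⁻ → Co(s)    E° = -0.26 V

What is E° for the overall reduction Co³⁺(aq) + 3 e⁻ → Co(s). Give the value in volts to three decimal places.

Adding the free-energy changes (−nFE°) of the two steps gives −n₃FE°₃ = −n₁FE°₁ − n₂FE°₂.
E°₃ = (1×+1.78 + 2×-0.26) / 3 = (+1.260) / 3 = +0.420 V.

+0.420 V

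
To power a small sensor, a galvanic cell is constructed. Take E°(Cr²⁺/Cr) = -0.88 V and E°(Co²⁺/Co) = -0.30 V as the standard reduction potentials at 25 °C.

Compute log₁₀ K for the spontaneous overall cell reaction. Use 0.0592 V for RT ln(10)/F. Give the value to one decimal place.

Cathode: Co²⁺/Co; anode: Cr²⁺/Cr. E°cell = +0.58 V, n = 2.
log K = nE°cell / 0.0592 = (2)(+0.58) / 0.0592 = 19.6.

19.6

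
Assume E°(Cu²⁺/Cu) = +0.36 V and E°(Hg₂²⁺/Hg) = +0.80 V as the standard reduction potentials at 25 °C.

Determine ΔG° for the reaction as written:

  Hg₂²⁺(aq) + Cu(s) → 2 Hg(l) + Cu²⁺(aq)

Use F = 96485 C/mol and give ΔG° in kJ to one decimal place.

-84.9 kJ

As written, Hg₂²⁺/Hg is reduced (cathode) and Cu²⁺/Cu is oxidised (anode), so E°cell = (+0.80) − (+0.36) = +0.44 V.
Balancing electrons gives n = 2.
ΔG° = −nFE° = −(2)(96485)(+0.44) = -84,907 J = -84.9 kJ.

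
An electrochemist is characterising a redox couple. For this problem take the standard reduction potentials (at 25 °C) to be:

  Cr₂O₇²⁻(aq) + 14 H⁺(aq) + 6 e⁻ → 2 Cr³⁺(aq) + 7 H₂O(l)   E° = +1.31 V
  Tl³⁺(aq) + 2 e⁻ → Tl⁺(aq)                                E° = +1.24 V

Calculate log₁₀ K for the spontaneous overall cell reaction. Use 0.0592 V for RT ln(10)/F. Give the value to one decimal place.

Cathode: Cr₂O₇²⁻/Cr³⁺; anode: Tl³⁺/Tl⁺. E°cell = +0.07 V, n = 6.
log K = nE°cell / 0.0592 = (6)(+0.07) / 0.0592 = 7.1.

7.1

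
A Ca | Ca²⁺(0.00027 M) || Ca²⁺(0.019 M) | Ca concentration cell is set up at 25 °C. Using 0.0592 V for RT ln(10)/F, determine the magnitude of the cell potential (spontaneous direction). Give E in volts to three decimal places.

+0.055 V

For a concentration cell E°cell = 0. The 0.019 M side is the cathode (reduction is favoured where [Ca²⁺] is higher).
With n = 2, E = −(0.0592/2) log([Ca²⁺]ₐₙ/[Ca²⁺]꜀ₐₜ) = −(0.0592/2) log(0.00027/0.019) = −(0.0592/2)(-1.847) = +0.055 V.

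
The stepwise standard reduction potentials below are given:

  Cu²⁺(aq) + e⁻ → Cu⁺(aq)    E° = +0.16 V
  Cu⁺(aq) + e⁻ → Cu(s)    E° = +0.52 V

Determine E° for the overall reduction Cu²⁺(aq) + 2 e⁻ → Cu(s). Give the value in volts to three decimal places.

+0.340 V

Adding the free-energy changes (−nFE°) of the two steps gives −n₃FE°₃ = −n₁FE°₁ − n₂FE°₂.
E°₃ = (1×+0.16 + 1×+0.52) / 2 = (+0.680) / 2 = +0.340 V.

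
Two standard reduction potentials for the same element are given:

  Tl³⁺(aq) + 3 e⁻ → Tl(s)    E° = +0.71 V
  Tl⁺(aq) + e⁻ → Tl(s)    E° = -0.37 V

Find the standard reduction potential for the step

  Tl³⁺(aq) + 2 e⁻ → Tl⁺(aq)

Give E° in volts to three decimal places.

Sequential free energies add, so n₃E°₃ = n₁E°₁ + n₂E°₂.
With n₃ = 3, and the known step contributing 1×(-0.37) V, the unknown satisfies 2·E° = 3×(+0.71) − 1×(-0.37) = +2.500.
E° = +2.500 / 2 = +1.250 V.

+1.250 V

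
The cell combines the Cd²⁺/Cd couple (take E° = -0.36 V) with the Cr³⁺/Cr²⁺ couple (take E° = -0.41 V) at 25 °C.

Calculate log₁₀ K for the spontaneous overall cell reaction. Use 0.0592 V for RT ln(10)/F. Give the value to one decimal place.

Cathode: Cd²⁺/Cd; anode: Cr³⁺/Cr²⁺. E°cell = +0.05 V, n = 2.
log K = nE°cell / 0.0592 = (2)(+0.05) / 0.0592 = 1.7.

1.7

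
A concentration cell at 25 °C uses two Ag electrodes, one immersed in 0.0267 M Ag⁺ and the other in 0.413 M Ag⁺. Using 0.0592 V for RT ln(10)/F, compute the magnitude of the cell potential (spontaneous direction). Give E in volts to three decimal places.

For a concentration cell E°cell = 0. The 0.413 M side is the cathode (reduction is favoured where [Ag⁺] is higher).
With n = 1, E = −(0.0592/1) log([Ag⁺]ₐₙ/[Ag⁺]꜀ₐₜ) = −(0.0592/1) log(0.0267/0.413) = −(0.0592/1)(-1.189) = +0.070 V.

+0.070 V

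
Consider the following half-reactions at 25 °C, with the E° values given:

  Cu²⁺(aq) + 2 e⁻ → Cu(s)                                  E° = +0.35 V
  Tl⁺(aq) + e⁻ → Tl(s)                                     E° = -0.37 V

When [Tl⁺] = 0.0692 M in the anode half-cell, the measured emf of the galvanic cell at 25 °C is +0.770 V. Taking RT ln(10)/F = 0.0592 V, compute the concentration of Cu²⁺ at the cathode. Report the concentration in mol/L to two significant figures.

Cu²⁺/Cu is the cathode, Tl⁺/Tl the anode: E°cell = +0.72 V, n = 2.
Overall reaction: Cu²⁺(aq) + 2 Tl(s) → Cu(s) + 2 Tl⁺(aq); Q = [Tl⁺]^2/[Cu²⁺]^1.
From E = E° − (0.0592/n) log Q: log Q = (E° − E)·n/0.0592 = (+0.72 − (+0.770))·2/0.0592 = -1.6892.
So 1·log[Cu²⁺] = 2·log(0.0692) − log Q = -2.3198 − (-1.6892) = -0.6306; [Cu²⁺] = 10^(-0.6306) ≈ 0.23 M.

0.23 M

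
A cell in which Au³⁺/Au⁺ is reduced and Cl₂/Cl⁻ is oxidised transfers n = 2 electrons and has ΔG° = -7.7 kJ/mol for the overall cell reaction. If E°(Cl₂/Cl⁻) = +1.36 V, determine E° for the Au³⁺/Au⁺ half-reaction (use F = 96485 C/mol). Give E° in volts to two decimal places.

E°cell = −ΔG°/(nF) = −(-7.7×10³)/((2)(96485)) = +0.040 V.
Since Au³⁺/Au⁺ is the cathode and Cl₂/Cl⁻ the anode, E°cell = E°(Au³⁺/Au⁺) − E°(Cl₂/Cl⁻).
So E°(Au³⁺/Au⁺) = E°cell + E°(Cl₂/Cl⁻) = +0.040 + (+1.36) = +1.40 V.

+1.40 V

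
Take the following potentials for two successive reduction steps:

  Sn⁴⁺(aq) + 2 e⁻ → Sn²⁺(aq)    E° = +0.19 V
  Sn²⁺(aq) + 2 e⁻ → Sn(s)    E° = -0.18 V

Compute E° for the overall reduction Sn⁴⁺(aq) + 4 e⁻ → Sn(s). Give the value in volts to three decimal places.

Standard free energies of sequential steps add: ΔG°₃ = ΔG°₁ + ΔG°₂, so n₃E°₃ = n₁E°₁ + n₂E°₂.
E°₃ = (2×+0.19 + 2×-0.18) / 4 = (+0.020) / 4 = +0.005 V.

+0.005 V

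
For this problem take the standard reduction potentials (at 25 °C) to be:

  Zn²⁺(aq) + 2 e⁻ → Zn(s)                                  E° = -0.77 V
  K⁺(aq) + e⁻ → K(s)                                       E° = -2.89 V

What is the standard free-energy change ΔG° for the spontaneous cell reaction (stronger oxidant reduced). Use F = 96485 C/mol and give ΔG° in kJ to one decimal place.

-409.1 kJ

Zn²⁺/Zn (E° = -0.77 V) is the cathode; K⁺/K (E° = -2.89 V) is the anode, so E°cell = +2.12 V.
Balancing electrons gives n = 2 (lcm of 2 and 1).
ΔG° = −nFE° = −(2)(96485)(+2.12) = -409,096 J = -409.1 kJ.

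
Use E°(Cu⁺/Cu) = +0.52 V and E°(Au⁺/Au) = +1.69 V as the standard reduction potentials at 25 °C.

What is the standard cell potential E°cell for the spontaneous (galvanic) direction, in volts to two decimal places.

The Au⁺/Au couple has the higher reduction potential, so it is the cathode; Cu⁺/Cu is oxidised at the anode.
E°cell = E°(cathode) − E°(anode) = (+1.69) − (+0.52) = +1.17 V.

+1.17 V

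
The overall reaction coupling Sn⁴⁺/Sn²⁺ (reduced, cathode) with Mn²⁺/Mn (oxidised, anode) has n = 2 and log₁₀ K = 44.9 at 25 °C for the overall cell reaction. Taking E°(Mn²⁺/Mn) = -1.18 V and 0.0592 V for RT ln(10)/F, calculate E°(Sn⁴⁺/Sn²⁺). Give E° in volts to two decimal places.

E°cell = (0.0592/n)·log K = (0.0592/2)(44.9) = +1.329 V.
Since Sn⁴⁺/Sn²⁺ is the cathode and Mn²⁺/Mn the anode, E°cell = E°(Sn⁴⁺/Sn²⁺) − E°(Mn²⁺/Mn).
So E°(Sn⁴⁺/Sn²⁺) = E°cell + E°(Mn²⁺/Mn) = +1.329 + (-1.18) = +0.15 V.

+0.15 V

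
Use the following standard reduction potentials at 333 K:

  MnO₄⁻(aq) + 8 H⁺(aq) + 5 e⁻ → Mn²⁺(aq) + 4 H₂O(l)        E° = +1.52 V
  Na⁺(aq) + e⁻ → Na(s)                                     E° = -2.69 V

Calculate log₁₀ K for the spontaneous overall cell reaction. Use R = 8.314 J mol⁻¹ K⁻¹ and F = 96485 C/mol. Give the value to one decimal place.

Cathode: MnO₄⁻/Mn²⁺; anode: Na⁺/Na. E°cell = (+1.52) − (-2.69) = +4.21 V, with n = 5.
ΔG° = −nFE° = −RT ln K, so ln K = nFE°/(RT) = (5)(96485)(+4.21) / ((8.314)(333)) = 733.597.
log₁₀ K = 733.597 / ln 10 = 318.6.

318.6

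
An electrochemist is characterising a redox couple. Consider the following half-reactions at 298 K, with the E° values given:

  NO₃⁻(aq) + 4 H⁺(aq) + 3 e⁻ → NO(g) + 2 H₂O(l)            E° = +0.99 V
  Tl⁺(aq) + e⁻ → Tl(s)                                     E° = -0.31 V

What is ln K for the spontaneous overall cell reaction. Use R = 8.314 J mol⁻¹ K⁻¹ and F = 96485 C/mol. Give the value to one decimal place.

151.9

Cathode: NO₃⁻/NO; anode: Tl⁺/Tl. E°cell = (+0.99) − (-0.31) = +1.30 V, with n = 3.
ΔG° = −nFE° = −RT ln K, so ln K = nFE°/(RT) = (3)(96485)(+1.30) / ((8.314)(298)) = 151.879.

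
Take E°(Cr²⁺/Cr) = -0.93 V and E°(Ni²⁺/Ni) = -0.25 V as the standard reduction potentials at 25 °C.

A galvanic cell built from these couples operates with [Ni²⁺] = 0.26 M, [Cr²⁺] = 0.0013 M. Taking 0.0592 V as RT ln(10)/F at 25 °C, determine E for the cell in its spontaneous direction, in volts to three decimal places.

+0.748 V

Ni²⁺/Ni is the cathode (higher E°), Cr²⁺/Cr the anode: E°cell = -0.25 − (-0.93) = +0.68 V, n = 2.
Overall: Ni²⁺(aq) + Cr(s) → Ni(s) + Cr²⁺(aq)
Q = [Cr²⁺] / ([Ni²⁺]); log Q = -2.301.
E = E° − (0.0592/n) log Q = +0.68 − (0.0592/2)(-2.301) = +0.748 V.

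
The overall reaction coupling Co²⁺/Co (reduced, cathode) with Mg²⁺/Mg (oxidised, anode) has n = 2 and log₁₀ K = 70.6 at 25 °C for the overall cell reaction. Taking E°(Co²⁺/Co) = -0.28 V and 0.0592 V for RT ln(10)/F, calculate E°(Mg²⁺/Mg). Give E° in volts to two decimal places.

E°cell = (0.0592/n)·log K = (0.0592/2)(70.6) = +2.090 V.
Since Co²⁺/Co is the cathode and Mg²⁺/Mg the anode, E°cell = E°(Co²⁺/Co) − E°(Mg²⁺/Mg).
So E°(Mg²⁺/Mg) = E°(Co²⁺/Co) − E°cell = (-0.28) − (+2.090) = -2.37 V.

-2.37 V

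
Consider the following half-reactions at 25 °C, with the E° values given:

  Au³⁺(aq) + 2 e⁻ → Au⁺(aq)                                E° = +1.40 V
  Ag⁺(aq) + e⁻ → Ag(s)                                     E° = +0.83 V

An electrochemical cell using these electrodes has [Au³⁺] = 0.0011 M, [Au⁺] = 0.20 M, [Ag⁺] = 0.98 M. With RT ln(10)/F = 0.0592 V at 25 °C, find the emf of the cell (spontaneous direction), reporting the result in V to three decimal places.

+0.504 V

Au³⁺/Au⁺ is the cathode (higher E°), Ag⁺/Ag the anode: E°cell = +1.40 − (+0.83) = +0.57 V, n = 2.
Overall: Au³⁺(aq) + 2 Ag(s) → Au⁺(aq) + 2 Ag⁺(aq)
Q = [Au⁺]·[Ag⁺]^2 / ([Au³⁺]); log Q = 2.242.
E = E° − (0.0592/n) log Q = +0.57 − (0.0592/2)(2.242) = +0.504 V.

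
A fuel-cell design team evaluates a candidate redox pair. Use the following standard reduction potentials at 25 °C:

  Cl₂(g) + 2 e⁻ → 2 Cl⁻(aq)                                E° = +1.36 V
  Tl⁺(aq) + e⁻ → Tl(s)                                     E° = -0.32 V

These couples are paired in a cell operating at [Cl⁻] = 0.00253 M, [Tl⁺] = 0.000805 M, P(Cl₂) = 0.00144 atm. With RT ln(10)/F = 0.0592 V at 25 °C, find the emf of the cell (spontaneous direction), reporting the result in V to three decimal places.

+1.933 V

Cl₂/Cl⁻ is the cathode (higher E°), Tl⁺/Tl the anode: E°cell = +1.36 − (-0.32) = +1.68 V, n = 2.
Overall: Cl₂(g) + 2 Tl(s) → 2 Cl⁻(aq) + 2 Tl⁺(aq)
Q = [Cl⁻]^2·[Tl⁺]^2 / (P(Cl₂)); log Q = -8.541.
E = E° − (0.0592/n) log Q = +1.68 − (0.0592/2)(-8.541) = +1.933 V.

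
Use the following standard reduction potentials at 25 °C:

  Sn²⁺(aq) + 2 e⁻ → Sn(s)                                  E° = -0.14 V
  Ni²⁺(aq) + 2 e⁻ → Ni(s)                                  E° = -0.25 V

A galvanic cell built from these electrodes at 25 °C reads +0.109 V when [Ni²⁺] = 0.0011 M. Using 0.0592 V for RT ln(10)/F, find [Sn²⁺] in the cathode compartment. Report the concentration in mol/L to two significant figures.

0.0010 M

Sn²⁺/Sn is the cathode, Ni²⁺/Ni the anode: E°cell = +0.11 V, n = 2.
Overall reaction: Sn²⁺(aq) + Ni(s) → Sn(s) + Ni²⁺(aq); Q = [Ni²⁺]^1/[Sn²⁺]^1.
From E = E° − (0.0592/n) log Q: log Q = (E° − E)·n/0.0592 = (+0.11 − (+0.109))·2/0.0592 = 0.0338.
So 1·log[Sn²⁺] = 1·log(0.0011) − log Q = -2.9586 − (0.0338) = -2.9924; [Sn²⁺] = 10^(-2.9924) ≈ 0.0010 M.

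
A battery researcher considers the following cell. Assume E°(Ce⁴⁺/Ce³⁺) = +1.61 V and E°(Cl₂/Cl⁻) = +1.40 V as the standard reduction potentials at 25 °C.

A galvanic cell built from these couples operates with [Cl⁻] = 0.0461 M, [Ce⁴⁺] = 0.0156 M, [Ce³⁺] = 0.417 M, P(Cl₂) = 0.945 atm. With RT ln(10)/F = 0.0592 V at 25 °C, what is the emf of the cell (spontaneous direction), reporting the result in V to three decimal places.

+0.047 V

Ce⁴⁺/Ce³⁺ is the cathode (higher E°), Cl₂/Cl⁻ the anode: E°cell = +1.61 − (+1.40) = +0.21 V, n = 2.
Overall: 2 Ce⁴⁺(aq) + 2 Cl⁻(aq) → 2 Ce³⁺(aq) + Cl₂(g)
Q = [Ce³⁺]^2·P(Cl₂) / ([Ce⁴⁺]^2·[Cl⁻]^2); log Q = 5.502.
E = E° − (0.0592/n) log Q = +0.21 − (0.0592/2)(5.502) = +0.047 V.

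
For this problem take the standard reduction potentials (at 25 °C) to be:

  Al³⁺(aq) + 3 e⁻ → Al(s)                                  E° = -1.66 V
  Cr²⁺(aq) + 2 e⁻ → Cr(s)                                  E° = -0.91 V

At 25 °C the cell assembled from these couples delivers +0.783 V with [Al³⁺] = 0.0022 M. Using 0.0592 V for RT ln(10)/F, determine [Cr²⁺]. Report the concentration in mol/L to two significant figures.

0.22 M

Cr²⁺/Cr is the cathode, Al³⁺/Al the anode: E°cell = +0.75 V, n = 6.
Overall reaction: 3 Cr²⁺(aq) + 2 Al(s) → 3 Cr(s) + 2 Al³⁺(aq); Q = [Al³⁺]^2/[Cr²⁺]^3.
From E = E° − (0.0592/n) log Q: log Q = (E° − E)·n/0.0592 = (+0.75 − (+0.783))·6/0.0592 = -3.3446.
So 3·log[Cr²⁺] = 2·log(0.0022) − log Q = -5.3152 − (-3.3446) = -1.9706; log[Cr²⁺] = -1.9706 / 3 = -0.6569; [Cr²⁺] = 10^(-0.6569) ≈ 0.22 M.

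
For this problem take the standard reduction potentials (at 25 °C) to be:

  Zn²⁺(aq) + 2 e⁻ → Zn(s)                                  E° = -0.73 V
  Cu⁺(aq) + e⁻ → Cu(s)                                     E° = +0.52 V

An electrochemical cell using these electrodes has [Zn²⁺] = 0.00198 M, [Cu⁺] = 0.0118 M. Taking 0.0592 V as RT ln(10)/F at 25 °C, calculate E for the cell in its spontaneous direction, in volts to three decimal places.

Cu⁺/Cu is the cathode (higher E°), Zn²⁺/Zn the anode: E°cell = +0.52 − (-0.73) = +1.25 V, n = 2.
Overall: 2 Cu⁺(aq) + Zn(s) → 2 Cu(s) + Zn²⁺(aq)
Q = [Zn²⁺] / ([Cu⁺]^2); log Q = 1.153.
E = E° − (0.0592/n) log Q = +1.25 − (0.0592/2)(1.153) = +1.216 V.

+1.216 V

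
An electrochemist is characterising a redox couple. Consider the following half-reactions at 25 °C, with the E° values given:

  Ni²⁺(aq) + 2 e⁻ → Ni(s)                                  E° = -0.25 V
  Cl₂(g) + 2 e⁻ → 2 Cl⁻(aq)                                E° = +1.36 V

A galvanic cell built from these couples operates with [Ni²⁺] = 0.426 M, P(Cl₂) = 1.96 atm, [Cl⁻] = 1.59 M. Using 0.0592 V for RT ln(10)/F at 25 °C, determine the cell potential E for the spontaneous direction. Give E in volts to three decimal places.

Cl₂/Cl⁻ is the cathode (higher E°), Ni²⁺/Ni the anode: E°cell = +1.36 − (-0.25) = +1.61 V, n = 2.
Overall: Cl₂(g) + Ni(s) → 2 Cl⁻(aq) + Ni²⁺(aq)
Q = [Cl⁻]^2·[Ni²⁺] / (P(Cl₂)); log Q = -0.260.
E = E° − (0.0592/n) log Q = +1.61 − (0.0592/2)(-0.260) = +1.618 V.

+1.618 V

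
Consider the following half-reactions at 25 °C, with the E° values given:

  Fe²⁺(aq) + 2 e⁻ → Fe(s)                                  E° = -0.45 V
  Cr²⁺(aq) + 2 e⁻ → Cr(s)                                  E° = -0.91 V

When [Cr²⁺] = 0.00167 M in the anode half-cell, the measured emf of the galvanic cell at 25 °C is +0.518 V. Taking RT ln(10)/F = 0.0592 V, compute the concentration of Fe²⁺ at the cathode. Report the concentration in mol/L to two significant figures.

0.15 M

Fe²⁺/Fe is the cathode, Cr²⁺/Cr the anode: E°cell = +0.46 V, n = 2.
Overall reaction: Fe²⁺(aq) + Cr(s) → Fe(s) + Cr²⁺(aq); Q = [Cr²⁺]^1/[Fe²⁺]^1.
From E = E° − (0.0592/n) log Q: log Q = (E° − E)·n/0.0592 = (+0.46 − (+0.518))·2/0.0592 = -1.9595.
So 1·log[Fe²⁺] = 1·log(0.00167) − log Q = -2.7773 − (-1.9595) = -0.8178; [Fe²⁺] = 10^(-0.8178) ≈ 0.15 M.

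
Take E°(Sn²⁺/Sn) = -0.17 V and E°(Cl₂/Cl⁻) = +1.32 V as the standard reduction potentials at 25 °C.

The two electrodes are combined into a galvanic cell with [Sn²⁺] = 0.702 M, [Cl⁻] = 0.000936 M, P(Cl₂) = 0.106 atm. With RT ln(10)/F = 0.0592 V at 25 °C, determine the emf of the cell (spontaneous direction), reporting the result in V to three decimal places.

Cl₂/Cl⁻ is the cathode (higher E°), Sn²⁺/Sn the anode: E°cell = +1.32 − (-0.17) = +1.49 V, n = 2.
Overall: Cl₂(g) + Sn(s) → 2 Cl⁻(aq) + Sn²⁺(aq)
Q = [Cl⁻]^2·[Sn²⁺] / (P(Cl₂)); log Q = -5.236.
E = E° − (0.0592/n) log Q = +1.49 − (0.0592/2)(-5.236) = +1.645 V.

+1.645 V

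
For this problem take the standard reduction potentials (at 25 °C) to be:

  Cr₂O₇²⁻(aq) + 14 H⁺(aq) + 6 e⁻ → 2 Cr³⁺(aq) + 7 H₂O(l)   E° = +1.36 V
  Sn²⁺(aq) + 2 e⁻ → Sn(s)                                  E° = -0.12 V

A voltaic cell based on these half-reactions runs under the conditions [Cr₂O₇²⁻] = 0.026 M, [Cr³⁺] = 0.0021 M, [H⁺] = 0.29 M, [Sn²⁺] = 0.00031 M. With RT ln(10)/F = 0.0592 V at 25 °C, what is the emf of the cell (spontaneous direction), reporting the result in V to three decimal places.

+1.547 V

Cr₂O₇²⁻/Cr³⁺ is the cathode (higher E°), Sn²⁺/Sn the anode: E°cell = +1.36 − (-0.12) = +1.48 V, n = 6.
Overall: Cr₂O₇²⁻(aq) + 14 H⁺(aq) + 3 Sn(s) → 2 Cr³⁺(aq) + 7 H₂O(l) + 3 Sn²⁺(aq)
Q = [Cr³⁺]^2·[Sn²⁺]^3 / ([Cr₂O₇²⁻]·[H⁺]^14); log Q = -6.770.
E = E° − (0.0592/n) log Q = +1.48 − (0.0592/6)(-6.770) = +1.547 V.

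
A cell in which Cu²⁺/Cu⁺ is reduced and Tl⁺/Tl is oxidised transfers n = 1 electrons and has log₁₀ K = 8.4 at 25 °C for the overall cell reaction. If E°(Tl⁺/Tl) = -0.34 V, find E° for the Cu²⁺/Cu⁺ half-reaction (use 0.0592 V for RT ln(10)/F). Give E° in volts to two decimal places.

E°cell = (0.0592/n)·log K = (0.0592/1)(8.4) = +0.497 V.
Since Cu²⁺/Cu⁺ is the cathode and Tl⁺/Tl the anode, E°cell = E°(Cu²⁺/Cu⁺) − E°(Tl⁺/Tl).
So E°(Cu²⁺/Cu⁺) = E°cell + E°(Tl⁺/Tl) = +0.497 + (-0.34) = +0.16 V.

+0.16 V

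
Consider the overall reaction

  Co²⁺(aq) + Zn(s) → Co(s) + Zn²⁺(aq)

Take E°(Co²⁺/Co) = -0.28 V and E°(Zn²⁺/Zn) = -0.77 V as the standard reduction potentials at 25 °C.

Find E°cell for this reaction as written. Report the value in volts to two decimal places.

The Co²⁺/Co couple has the higher reduction potential, so it is the cathode; Zn²⁺/Zn is oxidised at the anode.
E°cell = E°(cathode) − E°(anode) = (-0.28) − (-0.77) = +0.49 V.

+0.49 V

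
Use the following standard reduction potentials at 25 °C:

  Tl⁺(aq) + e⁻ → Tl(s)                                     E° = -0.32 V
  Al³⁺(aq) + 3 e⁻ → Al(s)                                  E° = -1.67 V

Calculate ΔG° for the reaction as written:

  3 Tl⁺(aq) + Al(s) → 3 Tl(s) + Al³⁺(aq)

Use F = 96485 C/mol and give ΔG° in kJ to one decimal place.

-390.8 kJ

As written, Tl⁺/Tl is reduced (cathode) and Al³⁺/Al is oxidised (anode), so E°cell = (-0.32) − (-1.67) = +1.35 V.
Balancing electrons gives n = 3.
ΔG° = −nFE° = −(3)(96485)(+1.35) = -390,764 J = -390.8 kJ.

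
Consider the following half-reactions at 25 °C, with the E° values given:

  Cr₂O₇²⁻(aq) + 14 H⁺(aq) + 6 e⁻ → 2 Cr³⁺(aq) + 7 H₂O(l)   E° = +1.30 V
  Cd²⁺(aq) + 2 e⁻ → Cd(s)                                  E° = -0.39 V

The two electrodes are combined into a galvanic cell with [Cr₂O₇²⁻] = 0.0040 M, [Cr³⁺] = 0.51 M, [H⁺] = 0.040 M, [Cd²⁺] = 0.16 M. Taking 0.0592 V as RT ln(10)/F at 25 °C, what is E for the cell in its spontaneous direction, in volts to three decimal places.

+1.503 V

Cr₂O₇²⁻/Cr³⁺ is the cathode (higher E°), Cd²⁺/Cd the anode: E°cell = +1.30 − (-0.39) = +1.69 V, n = 6.
Overall: Cr₂O₇²⁻(aq) + 14 H⁺(aq) + 3 Cd(s) → 2 Cr³⁺(aq) + 7 H₂O(l) + 3 Cd²⁺(aq)
Q = [Cr³⁺]^2·[Cd²⁺]^3 / ([Cr₂O₇²⁻]·[H⁺]^14); log Q = 18.997.
E = E° − (0.0592/n) log Q = +1.69 − (0.0592/6)(18.997) = +1.503 V.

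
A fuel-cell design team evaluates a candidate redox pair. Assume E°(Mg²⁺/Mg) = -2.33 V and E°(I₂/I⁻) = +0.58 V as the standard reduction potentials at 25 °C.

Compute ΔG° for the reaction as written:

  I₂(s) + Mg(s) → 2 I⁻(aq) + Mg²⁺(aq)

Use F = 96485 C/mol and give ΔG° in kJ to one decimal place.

As written, I₂/I⁻ is reduced (cathode) and Mg²⁺/Mg is oxidised (anode), so E°cell = (+0.58) − (-2.33) = +2.91 V.
Balancing electrons gives n = 2.
ΔG° = −nFE° = −(2)(96485)(+2.91) = -561,543 J = -561.5 kJ.

-561.5 kJ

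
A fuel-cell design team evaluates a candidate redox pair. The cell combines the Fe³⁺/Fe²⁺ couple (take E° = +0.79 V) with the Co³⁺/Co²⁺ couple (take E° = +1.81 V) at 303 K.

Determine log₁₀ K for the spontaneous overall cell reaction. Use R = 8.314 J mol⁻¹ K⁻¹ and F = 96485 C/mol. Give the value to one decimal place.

17.0

Cathode: Co³⁺/Co²⁺; anode: Fe³⁺/Fe²⁺. E°cell = (+1.81) − (+0.79) = +1.02 V, with n = 1.
ΔG° = −nFE° = −RT ln K, so ln K = nFE°/(RT) = (1)(96485)(+1.02) / ((8.314)(303)) = 39.067.
log₁₀ K = 39.067 / ln 10 = 17.0.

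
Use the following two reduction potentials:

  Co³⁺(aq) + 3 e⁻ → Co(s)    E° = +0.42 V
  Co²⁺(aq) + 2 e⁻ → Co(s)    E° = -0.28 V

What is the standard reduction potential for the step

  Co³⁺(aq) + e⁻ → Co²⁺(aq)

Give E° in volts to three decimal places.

+1.820 V

Sequential free energies add, so n₃E°₃ = n₁E°₁ + n₂E°₂.
With n₃ = 3, and the known step contributing 2×(-0.28) V, the unknown satisfies 1·E° = 3×(+0.42) − 2×(-0.28) = +1.820.
E° = +1.820 / 1 = +1.820 V.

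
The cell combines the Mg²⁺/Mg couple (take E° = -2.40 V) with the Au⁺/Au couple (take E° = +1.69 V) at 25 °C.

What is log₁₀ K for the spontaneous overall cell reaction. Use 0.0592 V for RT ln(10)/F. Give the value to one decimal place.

Cathode: Au⁺/Au; anode: Mg²⁺/Mg. E°cell = +4.09 V, n = 2.
log K = nE°cell / 0.0592 = (2)(+4.09) / 0.0592 = 138.2.

138.2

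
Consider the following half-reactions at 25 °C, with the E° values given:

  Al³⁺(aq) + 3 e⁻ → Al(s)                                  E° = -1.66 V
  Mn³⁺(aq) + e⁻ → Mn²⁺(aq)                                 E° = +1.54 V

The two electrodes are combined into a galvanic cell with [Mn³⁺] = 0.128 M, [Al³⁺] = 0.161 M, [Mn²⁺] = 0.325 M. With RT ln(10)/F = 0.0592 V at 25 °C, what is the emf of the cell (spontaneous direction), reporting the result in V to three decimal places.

+3.192 V

Mn³⁺/Mn²⁺ is the cathode (higher E°), Al³⁺/Al the anode: E°cell = +1.54 − (-1.66) = +3.20 V, n = 3.
Overall: 3 Mn³⁺(aq) + Al(s) → 3 Mn²⁺(aq) + Al³⁺(aq)
Q = [Mn²⁺]^3·[Al³⁺] / ([Mn³⁺]^3); log Q = 0.421.
E = E° − (0.0592/n) log Q = +3.20 − (0.0592/3)(0.421) = +3.192 V.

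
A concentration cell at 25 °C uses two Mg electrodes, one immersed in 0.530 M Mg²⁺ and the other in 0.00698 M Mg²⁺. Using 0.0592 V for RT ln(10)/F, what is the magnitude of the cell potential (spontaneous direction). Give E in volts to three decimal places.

+0.056 V

For a concentration cell E°cell = 0. The 0.530 M side is the cathode (reduction is favoured where [Mg²⁺] is higher).
With n = 2, E = −(0.0592/2) log([Mg²⁺]ₐₙ/[Mg²⁺]꜀ₐₜ) = −(0.0592/2) log(0.00698/0.53) = −(0.0592/2)(-1.880) = +0.056 V.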